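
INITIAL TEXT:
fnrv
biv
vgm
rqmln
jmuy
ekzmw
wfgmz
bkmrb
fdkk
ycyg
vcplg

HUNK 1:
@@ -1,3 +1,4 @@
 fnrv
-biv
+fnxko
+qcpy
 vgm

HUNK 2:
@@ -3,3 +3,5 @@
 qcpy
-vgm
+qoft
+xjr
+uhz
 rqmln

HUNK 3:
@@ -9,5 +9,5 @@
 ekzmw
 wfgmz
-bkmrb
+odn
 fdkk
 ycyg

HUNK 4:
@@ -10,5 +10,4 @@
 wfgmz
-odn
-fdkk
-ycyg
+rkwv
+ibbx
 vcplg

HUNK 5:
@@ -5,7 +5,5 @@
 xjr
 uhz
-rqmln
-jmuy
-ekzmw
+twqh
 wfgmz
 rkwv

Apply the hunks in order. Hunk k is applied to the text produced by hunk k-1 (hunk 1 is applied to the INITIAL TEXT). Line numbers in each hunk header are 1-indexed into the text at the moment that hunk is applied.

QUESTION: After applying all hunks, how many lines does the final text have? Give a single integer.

Answer: 11

Derivation:
Hunk 1: at line 1 remove [biv] add [fnxko,qcpy] -> 12 lines: fnrv fnxko qcpy vgm rqmln jmuy ekzmw wfgmz bkmrb fdkk ycyg vcplg
Hunk 2: at line 3 remove [vgm] add [qoft,xjr,uhz] -> 14 lines: fnrv fnxko qcpy qoft xjr uhz rqmln jmuy ekzmw wfgmz bkmrb fdkk ycyg vcplg
Hunk 3: at line 9 remove [bkmrb] add [odn] -> 14 lines: fnrv fnxko qcpy qoft xjr uhz rqmln jmuy ekzmw wfgmz odn fdkk ycyg vcplg
Hunk 4: at line 10 remove [odn,fdkk,ycyg] add [rkwv,ibbx] -> 13 lines: fnrv fnxko qcpy qoft xjr uhz rqmln jmuy ekzmw wfgmz rkwv ibbx vcplg
Hunk 5: at line 5 remove [rqmln,jmuy,ekzmw] add [twqh] -> 11 lines: fnrv fnxko qcpy qoft xjr uhz twqh wfgmz rkwv ibbx vcplg
Final line count: 11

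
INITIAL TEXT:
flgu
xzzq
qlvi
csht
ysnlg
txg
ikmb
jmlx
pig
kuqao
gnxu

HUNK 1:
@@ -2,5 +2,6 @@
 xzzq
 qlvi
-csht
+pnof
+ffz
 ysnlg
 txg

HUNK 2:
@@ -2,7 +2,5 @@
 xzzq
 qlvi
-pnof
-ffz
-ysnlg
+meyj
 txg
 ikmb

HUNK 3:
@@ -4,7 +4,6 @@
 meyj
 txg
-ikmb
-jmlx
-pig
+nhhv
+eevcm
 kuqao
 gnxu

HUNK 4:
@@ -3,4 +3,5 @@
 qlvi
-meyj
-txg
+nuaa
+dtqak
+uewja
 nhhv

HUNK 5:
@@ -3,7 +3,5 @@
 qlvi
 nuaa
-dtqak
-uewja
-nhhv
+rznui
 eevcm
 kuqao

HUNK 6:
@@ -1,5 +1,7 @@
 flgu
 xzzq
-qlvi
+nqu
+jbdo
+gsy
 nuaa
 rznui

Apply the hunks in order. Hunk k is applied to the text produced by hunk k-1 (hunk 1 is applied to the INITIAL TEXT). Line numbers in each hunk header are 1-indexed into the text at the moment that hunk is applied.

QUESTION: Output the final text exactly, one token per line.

Hunk 1: at line 2 remove [csht] add [pnof,ffz] -> 12 lines: flgu xzzq qlvi pnof ffz ysnlg txg ikmb jmlx pig kuqao gnxu
Hunk 2: at line 2 remove [pnof,ffz,ysnlg] add [meyj] -> 10 lines: flgu xzzq qlvi meyj txg ikmb jmlx pig kuqao gnxu
Hunk 3: at line 4 remove [ikmb,jmlx,pig] add [nhhv,eevcm] -> 9 lines: flgu xzzq qlvi meyj txg nhhv eevcm kuqao gnxu
Hunk 4: at line 3 remove [meyj,txg] add [nuaa,dtqak,uewja] -> 10 lines: flgu xzzq qlvi nuaa dtqak uewja nhhv eevcm kuqao gnxu
Hunk 5: at line 3 remove [dtqak,uewja,nhhv] add [rznui] -> 8 lines: flgu xzzq qlvi nuaa rznui eevcm kuqao gnxu
Hunk 6: at line 1 remove [qlvi] add [nqu,jbdo,gsy] -> 10 lines: flgu xzzq nqu jbdo gsy nuaa rznui eevcm kuqao gnxu

Answer: flgu
xzzq
nqu
jbdo
gsy
nuaa
rznui
eevcm
kuqao
gnxu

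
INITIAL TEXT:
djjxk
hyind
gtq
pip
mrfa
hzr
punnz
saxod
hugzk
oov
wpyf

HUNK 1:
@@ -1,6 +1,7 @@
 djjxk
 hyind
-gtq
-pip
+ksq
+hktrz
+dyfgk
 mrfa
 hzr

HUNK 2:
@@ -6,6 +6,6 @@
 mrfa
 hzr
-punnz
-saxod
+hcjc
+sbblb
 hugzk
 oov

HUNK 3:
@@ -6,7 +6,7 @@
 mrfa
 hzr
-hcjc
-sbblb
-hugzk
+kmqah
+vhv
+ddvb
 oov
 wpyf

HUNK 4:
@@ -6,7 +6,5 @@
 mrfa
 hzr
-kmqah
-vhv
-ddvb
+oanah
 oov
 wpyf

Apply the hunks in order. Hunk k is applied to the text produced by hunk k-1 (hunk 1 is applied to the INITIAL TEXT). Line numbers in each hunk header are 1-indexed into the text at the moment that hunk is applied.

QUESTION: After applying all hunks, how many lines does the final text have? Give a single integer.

Hunk 1: at line 1 remove [gtq,pip] add [ksq,hktrz,dyfgk] -> 12 lines: djjxk hyind ksq hktrz dyfgk mrfa hzr punnz saxod hugzk oov wpyf
Hunk 2: at line 6 remove [punnz,saxod] add [hcjc,sbblb] -> 12 lines: djjxk hyind ksq hktrz dyfgk mrfa hzr hcjc sbblb hugzk oov wpyf
Hunk 3: at line 6 remove [hcjc,sbblb,hugzk] add [kmqah,vhv,ddvb] -> 12 lines: djjxk hyind ksq hktrz dyfgk mrfa hzr kmqah vhv ddvb oov wpyf
Hunk 4: at line 6 remove [kmqah,vhv,ddvb] add [oanah] -> 10 lines: djjxk hyind ksq hktrz dyfgk mrfa hzr oanah oov wpyf
Final line count: 10

Answer: 10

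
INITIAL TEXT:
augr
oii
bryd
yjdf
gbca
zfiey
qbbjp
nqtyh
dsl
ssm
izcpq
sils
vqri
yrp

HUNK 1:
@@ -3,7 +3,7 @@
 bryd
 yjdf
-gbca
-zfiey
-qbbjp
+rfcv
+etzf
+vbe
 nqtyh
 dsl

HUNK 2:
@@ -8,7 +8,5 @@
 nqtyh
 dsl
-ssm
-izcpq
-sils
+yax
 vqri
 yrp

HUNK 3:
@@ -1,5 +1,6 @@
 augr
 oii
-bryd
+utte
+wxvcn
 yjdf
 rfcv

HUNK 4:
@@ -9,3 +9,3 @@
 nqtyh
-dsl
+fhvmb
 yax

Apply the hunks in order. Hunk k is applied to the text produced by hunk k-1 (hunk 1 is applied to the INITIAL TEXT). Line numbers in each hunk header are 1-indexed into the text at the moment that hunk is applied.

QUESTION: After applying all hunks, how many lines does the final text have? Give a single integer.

Answer: 13

Derivation:
Hunk 1: at line 3 remove [gbca,zfiey,qbbjp] add [rfcv,etzf,vbe] -> 14 lines: augr oii bryd yjdf rfcv etzf vbe nqtyh dsl ssm izcpq sils vqri yrp
Hunk 2: at line 8 remove [ssm,izcpq,sils] add [yax] -> 12 lines: augr oii bryd yjdf rfcv etzf vbe nqtyh dsl yax vqri yrp
Hunk 3: at line 1 remove [bryd] add [utte,wxvcn] -> 13 lines: augr oii utte wxvcn yjdf rfcv etzf vbe nqtyh dsl yax vqri yrp
Hunk 4: at line 9 remove [dsl] add [fhvmb] -> 13 lines: augr oii utte wxvcn yjdf rfcv etzf vbe nqtyh fhvmb yax vqri yrp
Final line count: 13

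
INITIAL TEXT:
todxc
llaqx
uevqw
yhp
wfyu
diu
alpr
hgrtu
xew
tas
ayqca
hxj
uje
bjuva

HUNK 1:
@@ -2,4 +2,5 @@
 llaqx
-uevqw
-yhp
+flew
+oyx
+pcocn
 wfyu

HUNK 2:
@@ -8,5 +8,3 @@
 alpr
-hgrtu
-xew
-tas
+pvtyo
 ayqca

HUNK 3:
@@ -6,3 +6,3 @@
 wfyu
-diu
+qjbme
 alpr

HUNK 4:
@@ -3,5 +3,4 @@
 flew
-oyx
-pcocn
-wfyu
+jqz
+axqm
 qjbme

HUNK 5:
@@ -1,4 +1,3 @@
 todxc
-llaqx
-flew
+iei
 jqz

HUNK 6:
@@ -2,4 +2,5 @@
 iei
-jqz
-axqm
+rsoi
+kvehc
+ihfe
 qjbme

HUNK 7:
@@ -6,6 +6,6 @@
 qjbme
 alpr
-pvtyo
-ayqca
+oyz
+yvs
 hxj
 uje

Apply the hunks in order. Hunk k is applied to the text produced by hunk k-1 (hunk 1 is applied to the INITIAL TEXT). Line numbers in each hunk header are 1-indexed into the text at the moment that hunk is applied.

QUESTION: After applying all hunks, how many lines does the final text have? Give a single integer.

Hunk 1: at line 2 remove [uevqw,yhp] add [flew,oyx,pcocn] -> 15 lines: todxc llaqx flew oyx pcocn wfyu diu alpr hgrtu xew tas ayqca hxj uje bjuva
Hunk 2: at line 8 remove [hgrtu,xew,tas] add [pvtyo] -> 13 lines: todxc llaqx flew oyx pcocn wfyu diu alpr pvtyo ayqca hxj uje bjuva
Hunk 3: at line 6 remove [diu] add [qjbme] -> 13 lines: todxc llaqx flew oyx pcocn wfyu qjbme alpr pvtyo ayqca hxj uje bjuva
Hunk 4: at line 3 remove [oyx,pcocn,wfyu] add [jqz,axqm] -> 12 lines: todxc llaqx flew jqz axqm qjbme alpr pvtyo ayqca hxj uje bjuva
Hunk 5: at line 1 remove [llaqx,flew] add [iei] -> 11 lines: todxc iei jqz axqm qjbme alpr pvtyo ayqca hxj uje bjuva
Hunk 6: at line 2 remove [jqz,axqm] add [rsoi,kvehc,ihfe] -> 12 lines: todxc iei rsoi kvehc ihfe qjbme alpr pvtyo ayqca hxj uje bjuva
Hunk 7: at line 6 remove [pvtyo,ayqca] add [oyz,yvs] -> 12 lines: todxc iei rsoi kvehc ihfe qjbme alpr oyz yvs hxj uje bjuva
Final line count: 12

Answer: 12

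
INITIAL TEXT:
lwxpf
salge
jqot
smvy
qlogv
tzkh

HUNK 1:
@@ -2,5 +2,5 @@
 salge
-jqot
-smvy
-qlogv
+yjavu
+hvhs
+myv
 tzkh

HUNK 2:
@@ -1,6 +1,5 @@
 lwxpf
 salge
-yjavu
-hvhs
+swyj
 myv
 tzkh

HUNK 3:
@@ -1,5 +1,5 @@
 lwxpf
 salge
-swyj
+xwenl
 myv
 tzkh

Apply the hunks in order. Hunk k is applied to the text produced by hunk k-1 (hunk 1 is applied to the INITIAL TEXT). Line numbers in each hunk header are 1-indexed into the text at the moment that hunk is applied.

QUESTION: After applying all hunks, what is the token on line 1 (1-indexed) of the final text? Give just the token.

Hunk 1: at line 2 remove [jqot,smvy,qlogv] add [yjavu,hvhs,myv] -> 6 lines: lwxpf salge yjavu hvhs myv tzkh
Hunk 2: at line 1 remove [yjavu,hvhs] add [swyj] -> 5 lines: lwxpf salge swyj myv tzkh
Hunk 3: at line 1 remove [swyj] add [xwenl] -> 5 lines: lwxpf salge xwenl myv tzkh
Final line 1: lwxpf

Answer: lwxpf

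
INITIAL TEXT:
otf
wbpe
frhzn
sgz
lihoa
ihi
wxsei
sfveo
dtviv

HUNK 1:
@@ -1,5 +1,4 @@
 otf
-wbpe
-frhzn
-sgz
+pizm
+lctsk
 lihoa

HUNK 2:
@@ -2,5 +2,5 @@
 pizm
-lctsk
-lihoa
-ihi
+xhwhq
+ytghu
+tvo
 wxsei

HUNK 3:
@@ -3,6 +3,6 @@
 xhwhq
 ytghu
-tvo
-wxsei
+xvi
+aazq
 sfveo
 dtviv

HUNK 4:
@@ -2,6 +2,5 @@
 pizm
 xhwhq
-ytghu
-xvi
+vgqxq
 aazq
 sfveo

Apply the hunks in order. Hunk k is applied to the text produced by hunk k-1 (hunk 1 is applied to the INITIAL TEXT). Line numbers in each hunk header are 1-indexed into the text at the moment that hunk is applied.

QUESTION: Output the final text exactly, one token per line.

Answer: otf
pizm
xhwhq
vgqxq
aazq
sfveo
dtviv

Derivation:
Hunk 1: at line 1 remove [wbpe,frhzn,sgz] add [pizm,lctsk] -> 8 lines: otf pizm lctsk lihoa ihi wxsei sfveo dtviv
Hunk 2: at line 2 remove [lctsk,lihoa,ihi] add [xhwhq,ytghu,tvo] -> 8 lines: otf pizm xhwhq ytghu tvo wxsei sfveo dtviv
Hunk 3: at line 3 remove [tvo,wxsei] add [xvi,aazq] -> 8 lines: otf pizm xhwhq ytghu xvi aazq sfveo dtviv
Hunk 4: at line 2 remove [ytghu,xvi] add [vgqxq] -> 7 lines: otf pizm xhwhq vgqxq aazq sfveo dtviv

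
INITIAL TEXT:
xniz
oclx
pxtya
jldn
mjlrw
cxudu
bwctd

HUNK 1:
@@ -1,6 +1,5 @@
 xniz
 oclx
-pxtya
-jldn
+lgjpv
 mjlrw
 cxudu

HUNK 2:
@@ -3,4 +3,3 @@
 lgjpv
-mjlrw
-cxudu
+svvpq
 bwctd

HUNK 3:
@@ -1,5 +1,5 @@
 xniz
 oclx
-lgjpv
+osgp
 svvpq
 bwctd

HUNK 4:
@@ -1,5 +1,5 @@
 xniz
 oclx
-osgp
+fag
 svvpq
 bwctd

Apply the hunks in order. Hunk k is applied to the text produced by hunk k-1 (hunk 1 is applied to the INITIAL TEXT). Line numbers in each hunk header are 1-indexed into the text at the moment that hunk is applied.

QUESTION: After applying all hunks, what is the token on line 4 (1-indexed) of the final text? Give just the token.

Hunk 1: at line 1 remove [pxtya,jldn] add [lgjpv] -> 6 lines: xniz oclx lgjpv mjlrw cxudu bwctd
Hunk 2: at line 3 remove [mjlrw,cxudu] add [svvpq] -> 5 lines: xniz oclx lgjpv svvpq bwctd
Hunk 3: at line 1 remove [lgjpv] add [osgp] -> 5 lines: xniz oclx osgp svvpq bwctd
Hunk 4: at line 1 remove [osgp] add [fag] -> 5 lines: xniz oclx fag svvpq bwctd
Final line 4: svvpq

Answer: svvpq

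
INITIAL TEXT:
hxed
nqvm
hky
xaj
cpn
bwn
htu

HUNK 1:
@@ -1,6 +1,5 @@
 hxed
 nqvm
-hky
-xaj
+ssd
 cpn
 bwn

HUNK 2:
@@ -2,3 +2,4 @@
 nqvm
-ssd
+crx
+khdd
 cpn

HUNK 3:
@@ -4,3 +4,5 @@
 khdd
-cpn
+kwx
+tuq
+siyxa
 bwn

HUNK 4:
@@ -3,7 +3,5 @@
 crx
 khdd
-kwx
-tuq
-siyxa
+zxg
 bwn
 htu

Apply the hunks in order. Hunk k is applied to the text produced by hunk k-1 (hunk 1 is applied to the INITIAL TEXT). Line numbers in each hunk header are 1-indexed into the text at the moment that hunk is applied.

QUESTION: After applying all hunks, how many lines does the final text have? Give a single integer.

Hunk 1: at line 1 remove [hky,xaj] add [ssd] -> 6 lines: hxed nqvm ssd cpn bwn htu
Hunk 2: at line 2 remove [ssd] add [crx,khdd] -> 7 lines: hxed nqvm crx khdd cpn bwn htu
Hunk 3: at line 4 remove [cpn] add [kwx,tuq,siyxa] -> 9 lines: hxed nqvm crx khdd kwx tuq siyxa bwn htu
Hunk 4: at line 3 remove [kwx,tuq,siyxa] add [zxg] -> 7 lines: hxed nqvm crx khdd zxg bwn htu
Final line count: 7

Answer: 7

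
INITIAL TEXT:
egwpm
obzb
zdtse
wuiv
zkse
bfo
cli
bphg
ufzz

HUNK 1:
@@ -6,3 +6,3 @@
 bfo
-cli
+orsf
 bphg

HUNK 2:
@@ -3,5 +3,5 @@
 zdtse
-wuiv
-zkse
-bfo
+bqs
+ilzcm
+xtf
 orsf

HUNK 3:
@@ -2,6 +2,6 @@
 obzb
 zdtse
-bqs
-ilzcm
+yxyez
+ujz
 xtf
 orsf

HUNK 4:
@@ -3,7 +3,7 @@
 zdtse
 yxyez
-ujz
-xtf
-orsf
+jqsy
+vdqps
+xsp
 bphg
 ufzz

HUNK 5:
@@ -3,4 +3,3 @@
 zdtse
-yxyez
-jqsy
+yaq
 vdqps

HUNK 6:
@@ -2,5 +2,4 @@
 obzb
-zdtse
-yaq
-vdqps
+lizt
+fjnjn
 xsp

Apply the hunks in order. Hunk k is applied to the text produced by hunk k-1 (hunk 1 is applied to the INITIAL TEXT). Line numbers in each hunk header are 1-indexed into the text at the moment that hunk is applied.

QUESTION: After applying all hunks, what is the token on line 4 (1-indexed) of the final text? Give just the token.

Answer: fjnjn

Derivation:
Hunk 1: at line 6 remove [cli] add [orsf] -> 9 lines: egwpm obzb zdtse wuiv zkse bfo orsf bphg ufzz
Hunk 2: at line 3 remove [wuiv,zkse,bfo] add [bqs,ilzcm,xtf] -> 9 lines: egwpm obzb zdtse bqs ilzcm xtf orsf bphg ufzz
Hunk 3: at line 2 remove [bqs,ilzcm] add [yxyez,ujz] -> 9 lines: egwpm obzb zdtse yxyez ujz xtf orsf bphg ufzz
Hunk 4: at line 3 remove [ujz,xtf,orsf] add [jqsy,vdqps,xsp] -> 9 lines: egwpm obzb zdtse yxyez jqsy vdqps xsp bphg ufzz
Hunk 5: at line 3 remove [yxyez,jqsy] add [yaq] -> 8 lines: egwpm obzb zdtse yaq vdqps xsp bphg ufzz
Hunk 6: at line 2 remove [zdtse,yaq,vdqps] add [lizt,fjnjn] -> 7 lines: egwpm obzb lizt fjnjn xsp bphg ufzz
Final line 4: fjnjn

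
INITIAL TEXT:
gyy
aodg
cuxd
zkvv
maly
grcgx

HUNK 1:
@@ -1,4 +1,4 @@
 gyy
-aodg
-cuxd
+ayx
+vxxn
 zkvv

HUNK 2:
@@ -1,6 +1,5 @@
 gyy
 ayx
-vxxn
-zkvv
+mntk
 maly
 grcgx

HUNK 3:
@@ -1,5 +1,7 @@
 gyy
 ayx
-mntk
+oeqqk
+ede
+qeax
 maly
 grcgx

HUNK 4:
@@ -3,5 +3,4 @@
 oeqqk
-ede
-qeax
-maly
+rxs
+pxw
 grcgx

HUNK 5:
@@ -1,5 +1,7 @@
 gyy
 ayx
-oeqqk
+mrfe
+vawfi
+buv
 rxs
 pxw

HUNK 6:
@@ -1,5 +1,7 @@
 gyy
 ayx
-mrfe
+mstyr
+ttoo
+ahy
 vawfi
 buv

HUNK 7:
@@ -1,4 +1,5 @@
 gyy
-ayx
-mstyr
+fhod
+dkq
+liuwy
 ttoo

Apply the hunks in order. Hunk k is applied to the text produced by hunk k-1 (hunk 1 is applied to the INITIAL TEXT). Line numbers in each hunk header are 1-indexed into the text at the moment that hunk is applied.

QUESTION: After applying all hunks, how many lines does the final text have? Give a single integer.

Answer: 11

Derivation:
Hunk 1: at line 1 remove [aodg,cuxd] add [ayx,vxxn] -> 6 lines: gyy ayx vxxn zkvv maly grcgx
Hunk 2: at line 1 remove [vxxn,zkvv] add [mntk] -> 5 lines: gyy ayx mntk maly grcgx
Hunk 3: at line 1 remove [mntk] add [oeqqk,ede,qeax] -> 7 lines: gyy ayx oeqqk ede qeax maly grcgx
Hunk 4: at line 3 remove [ede,qeax,maly] add [rxs,pxw] -> 6 lines: gyy ayx oeqqk rxs pxw grcgx
Hunk 5: at line 1 remove [oeqqk] add [mrfe,vawfi,buv] -> 8 lines: gyy ayx mrfe vawfi buv rxs pxw grcgx
Hunk 6: at line 1 remove [mrfe] add [mstyr,ttoo,ahy] -> 10 lines: gyy ayx mstyr ttoo ahy vawfi buv rxs pxw grcgx
Hunk 7: at line 1 remove [ayx,mstyr] add [fhod,dkq,liuwy] -> 11 lines: gyy fhod dkq liuwy ttoo ahy vawfi buv rxs pxw grcgx
Final line count: 11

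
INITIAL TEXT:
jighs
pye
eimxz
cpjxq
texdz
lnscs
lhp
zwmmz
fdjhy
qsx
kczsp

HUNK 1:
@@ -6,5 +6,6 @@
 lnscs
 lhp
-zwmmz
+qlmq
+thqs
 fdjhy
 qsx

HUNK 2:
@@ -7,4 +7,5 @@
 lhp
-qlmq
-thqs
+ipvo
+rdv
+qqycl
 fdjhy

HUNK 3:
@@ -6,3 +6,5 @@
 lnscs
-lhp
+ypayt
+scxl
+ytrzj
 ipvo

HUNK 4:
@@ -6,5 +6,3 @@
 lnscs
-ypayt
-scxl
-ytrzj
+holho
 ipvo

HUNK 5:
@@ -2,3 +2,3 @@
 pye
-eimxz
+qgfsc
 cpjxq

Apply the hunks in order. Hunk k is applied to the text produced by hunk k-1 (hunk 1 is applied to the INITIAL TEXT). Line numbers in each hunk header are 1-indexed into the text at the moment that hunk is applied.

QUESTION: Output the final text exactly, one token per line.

Hunk 1: at line 6 remove [zwmmz] add [qlmq,thqs] -> 12 lines: jighs pye eimxz cpjxq texdz lnscs lhp qlmq thqs fdjhy qsx kczsp
Hunk 2: at line 7 remove [qlmq,thqs] add [ipvo,rdv,qqycl] -> 13 lines: jighs pye eimxz cpjxq texdz lnscs lhp ipvo rdv qqycl fdjhy qsx kczsp
Hunk 3: at line 6 remove [lhp] add [ypayt,scxl,ytrzj] -> 15 lines: jighs pye eimxz cpjxq texdz lnscs ypayt scxl ytrzj ipvo rdv qqycl fdjhy qsx kczsp
Hunk 4: at line 6 remove [ypayt,scxl,ytrzj] add [holho] -> 13 lines: jighs pye eimxz cpjxq texdz lnscs holho ipvo rdv qqycl fdjhy qsx kczsp
Hunk 5: at line 2 remove [eimxz] add [qgfsc] -> 13 lines: jighs pye qgfsc cpjxq texdz lnscs holho ipvo rdv qqycl fdjhy qsx kczsp

Answer: jighs
pye
qgfsc
cpjxq
texdz
lnscs
holho
ipvo
rdv
qqycl
fdjhy
qsx
kczsp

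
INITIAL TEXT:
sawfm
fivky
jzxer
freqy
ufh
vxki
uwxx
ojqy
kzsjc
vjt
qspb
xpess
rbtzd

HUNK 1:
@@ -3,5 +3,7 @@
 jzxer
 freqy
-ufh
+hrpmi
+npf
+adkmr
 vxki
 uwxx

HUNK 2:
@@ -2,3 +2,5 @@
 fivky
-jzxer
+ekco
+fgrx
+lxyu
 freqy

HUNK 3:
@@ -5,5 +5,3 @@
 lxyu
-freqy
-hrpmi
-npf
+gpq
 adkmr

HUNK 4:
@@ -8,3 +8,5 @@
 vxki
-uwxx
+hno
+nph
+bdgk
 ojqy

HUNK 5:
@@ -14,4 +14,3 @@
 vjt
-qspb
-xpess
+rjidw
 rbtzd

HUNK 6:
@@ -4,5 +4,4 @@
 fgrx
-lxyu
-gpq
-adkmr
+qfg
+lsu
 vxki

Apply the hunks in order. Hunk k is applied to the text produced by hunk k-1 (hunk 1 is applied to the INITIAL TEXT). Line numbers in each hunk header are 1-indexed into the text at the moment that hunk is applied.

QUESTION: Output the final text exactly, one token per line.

Hunk 1: at line 3 remove [ufh] add [hrpmi,npf,adkmr] -> 15 lines: sawfm fivky jzxer freqy hrpmi npf adkmr vxki uwxx ojqy kzsjc vjt qspb xpess rbtzd
Hunk 2: at line 2 remove [jzxer] add [ekco,fgrx,lxyu] -> 17 lines: sawfm fivky ekco fgrx lxyu freqy hrpmi npf adkmr vxki uwxx ojqy kzsjc vjt qspb xpess rbtzd
Hunk 3: at line 5 remove [freqy,hrpmi,npf] add [gpq] -> 15 lines: sawfm fivky ekco fgrx lxyu gpq adkmr vxki uwxx ojqy kzsjc vjt qspb xpess rbtzd
Hunk 4: at line 8 remove [uwxx] add [hno,nph,bdgk] -> 17 lines: sawfm fivky ekco fgrx lxyu gpq adkmr vxki hno nph bdgk ojqy kzsjc vjt qspb xpess rbtzd
Hunk 5: at line 14 remove [qspb,xpess] add [rjidw] -> 16 lines: sawfm fivky ekco fgrx lxyu gpq adkmr vxki hno nph bdgk ojqy kzsjc vjt rjidw rbtzd
Hunk 6: at line 4 remove [lxyu,gpq,adkmr] add [qfg,lsu] -> 15 lines: sawfm fivky ekco fgrx qfg lsu vxki hno nph bdgk ojqy kzsjc vjt rjidw rbtzd

Answer: sawfm
fivky
ekco
fgrx
qfg
lsu
vxki
hno
nph
bdgk
ojqy
kzsjc
vjt
rjidw
rbtzd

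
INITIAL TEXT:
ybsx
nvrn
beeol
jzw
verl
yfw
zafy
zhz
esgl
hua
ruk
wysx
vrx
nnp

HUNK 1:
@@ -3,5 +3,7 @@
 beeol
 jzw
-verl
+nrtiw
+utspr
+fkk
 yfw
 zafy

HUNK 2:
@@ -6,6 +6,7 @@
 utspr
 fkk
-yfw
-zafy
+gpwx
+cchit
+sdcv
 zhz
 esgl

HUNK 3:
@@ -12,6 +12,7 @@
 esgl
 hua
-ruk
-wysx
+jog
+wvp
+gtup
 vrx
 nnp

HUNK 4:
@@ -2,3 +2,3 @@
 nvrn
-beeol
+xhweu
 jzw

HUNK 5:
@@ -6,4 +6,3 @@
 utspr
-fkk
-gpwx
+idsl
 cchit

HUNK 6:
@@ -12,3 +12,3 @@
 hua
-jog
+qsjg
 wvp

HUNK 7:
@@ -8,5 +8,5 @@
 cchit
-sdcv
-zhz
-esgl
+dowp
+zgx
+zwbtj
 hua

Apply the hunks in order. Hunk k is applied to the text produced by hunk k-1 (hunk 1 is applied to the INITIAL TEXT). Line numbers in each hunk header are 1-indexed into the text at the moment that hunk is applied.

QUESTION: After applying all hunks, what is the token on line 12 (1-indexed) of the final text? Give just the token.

Hunk 1: at line 3 remove [verl] add [nrtiw,utspr,fkk] -> 16 lines: ybsx nvrn beeol jzw nrtiw utspr fkk yfw zafy zhz esgl hua ruk wysx vrx nnp
Hunk 2: at line 6 remove [yfw,zafy] add [gpwx,cchit,sdcv] -> 17 lines: ybsx nvrn beeol jzw nrtiw utspr fkk gpwx cchit sdcv zhz esgl hua ruk wysx vrx nnp
Hunk 3: at line 12 remove [ruk,wysx] add [jog,wvp,gtup] -> 18 lines: ybsx nvrn beeol jzw nrtiw utspr fkk gpwx cchit sdcv zhz esgl hua jog wvp gtup vrx nnp
Hunk 4: at line 2 remove [beeol] add [xhweu] -> 18 lines: ybsx nvrn xhweu jzw nrtiw utspr fkk gpwx cchit sdcv zhz esgl hua jog wvp gtup vrx nnp
Hunk 5: at line 6 remove [fkk,gpwx] add [idsl] -> 17 lines: ybsx nvrn xhweu jzw nrtiw utspr idsl cchit sdcv zhz esgl hua jog wvp gtup vrx nnp
Hunk 6: at line 12 remove [jog] add [qsjg] -> 17 lines: ybsx nvrn xhweu jzw nrtiw utspr idsl cchit sdcv zhz esgl hua qsjg wvp gtup vrx nnp
Hunk 7: at line 8 remove [sdcv,zhz,esgl] add [dowp,zgx,zwbtj] -> 17 lines: ybsx nvrn xhweu jzw nrtiw utspr idsl cchit dowp zgx zwbtj hua qsjg wvp gtup vrx nnp
Final line 12: hua

Answer: hua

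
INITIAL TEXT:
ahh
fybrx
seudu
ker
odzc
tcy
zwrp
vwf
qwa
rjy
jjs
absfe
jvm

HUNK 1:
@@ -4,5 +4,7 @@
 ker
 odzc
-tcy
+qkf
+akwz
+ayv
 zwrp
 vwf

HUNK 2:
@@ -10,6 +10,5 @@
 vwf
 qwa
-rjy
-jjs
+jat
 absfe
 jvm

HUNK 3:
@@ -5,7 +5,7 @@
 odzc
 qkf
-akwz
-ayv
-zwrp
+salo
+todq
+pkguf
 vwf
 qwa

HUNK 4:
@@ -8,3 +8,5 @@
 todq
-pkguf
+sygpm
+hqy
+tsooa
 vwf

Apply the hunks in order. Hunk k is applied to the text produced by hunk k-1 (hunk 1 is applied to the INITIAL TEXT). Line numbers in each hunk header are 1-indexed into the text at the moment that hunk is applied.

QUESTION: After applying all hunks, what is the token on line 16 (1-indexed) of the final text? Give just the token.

Hunk 1: at line 4 remove [tcy] add [qkf,akwz,ayv] -> 15 lines: ahh fybrx seudu ker odzc qkf akwz ayv zwrp vwf qwa rjy jjs absfe jvm
Hunk 2: at line 10 remove [rjy,jjs] add [jat] -> 14 lines: ahh fybrx seudu ker odzc qkf akwz ayv zwrp vwf qwa jat absfe jvm
Hunk 3: at line 5 remove [akwz,ayv,zwrp] add [salo,todq,pkguf] -> 14 lines: ahh fybrx seudu ker odzc qkf salo todq pkguf vwf qwa jat absfe jvm
Hunk 4: at line 8 remove [pkguf] add [sygpm,hqy,tsooa] -> 16 lines: ahh fybrx seudu ker odzc qkf salo todq sygpm hqy tsooa vwf qwa jat absfe jvm
Final line 16: jvm

Answer: jvm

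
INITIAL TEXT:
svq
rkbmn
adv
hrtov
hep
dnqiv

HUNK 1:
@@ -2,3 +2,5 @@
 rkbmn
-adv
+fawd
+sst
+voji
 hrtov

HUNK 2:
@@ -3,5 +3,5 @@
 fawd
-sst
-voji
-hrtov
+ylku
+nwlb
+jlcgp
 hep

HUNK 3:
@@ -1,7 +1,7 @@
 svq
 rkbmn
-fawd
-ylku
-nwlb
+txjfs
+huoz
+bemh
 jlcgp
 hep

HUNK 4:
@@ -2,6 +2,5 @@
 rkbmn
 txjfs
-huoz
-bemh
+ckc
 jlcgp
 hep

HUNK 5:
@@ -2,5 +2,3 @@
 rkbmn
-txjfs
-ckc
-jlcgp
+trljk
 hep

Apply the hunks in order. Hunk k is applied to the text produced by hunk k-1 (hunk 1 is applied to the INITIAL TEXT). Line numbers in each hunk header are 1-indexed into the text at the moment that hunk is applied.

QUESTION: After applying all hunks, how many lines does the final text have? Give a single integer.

Hunk 1: at line 2 remove [adv] add [fawd,sst,voji] -> 8 lines: svq rkbmn fawd sst voji hrtov hep dnqiv
Hunk 2: at line 3 remove [sst,voji,hrtov] add [ylku,nwlb,jlcgp] -> 8 lines: svq rkbmn fawd ylku nwlb jlcgp hep dnqiv
Hunk 3: at line 1 remove [fawd,ylku,nwlb] add [txjfs,huoz,bemh] -> 8 lines: svq rkbmn txjfs huoz bemh jlcgp hep dnqiv
Hunk 4: at line 2 remove [huoz,bemh] add [ckc] -> 7 lines: svq rkbmn txjfs ckc jlcgp hep dnqiv
Hunk 5: at line 2 remove [txjfs,ckc,jlcgp] add [trljk] -> 5 lines: svq rkbmn trljk hep dnqiv
Final line count: 5

Answer: 5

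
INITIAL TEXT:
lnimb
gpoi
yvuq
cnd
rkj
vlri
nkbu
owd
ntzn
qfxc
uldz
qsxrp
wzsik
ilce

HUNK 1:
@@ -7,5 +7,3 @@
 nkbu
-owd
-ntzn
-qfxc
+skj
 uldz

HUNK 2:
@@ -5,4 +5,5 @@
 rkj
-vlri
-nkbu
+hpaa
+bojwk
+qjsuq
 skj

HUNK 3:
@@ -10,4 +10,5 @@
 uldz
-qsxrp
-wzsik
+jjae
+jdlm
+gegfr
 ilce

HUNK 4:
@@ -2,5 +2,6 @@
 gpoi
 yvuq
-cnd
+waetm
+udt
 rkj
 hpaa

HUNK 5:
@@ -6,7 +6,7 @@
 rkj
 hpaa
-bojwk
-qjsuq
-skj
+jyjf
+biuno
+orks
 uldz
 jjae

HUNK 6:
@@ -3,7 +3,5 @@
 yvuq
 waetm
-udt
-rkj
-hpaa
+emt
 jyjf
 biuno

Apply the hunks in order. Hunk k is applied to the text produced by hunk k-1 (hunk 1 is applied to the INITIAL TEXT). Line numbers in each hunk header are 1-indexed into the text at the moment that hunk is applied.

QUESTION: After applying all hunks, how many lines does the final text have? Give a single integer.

Answer: 13

Derivation:
Hunk 1: at line 7 remove [owd,ntzn,qfxc] add [skj] -> 12 lines: lnimb gpoi yvuq cnd rkj vlri nkbu skj uldz qsxrp wzsik ilce
Hunk 2: at line 5 remove [vlri,nkbu] add [hpaa,bojwk,qjsuq] -> 13 lines: lnimb gpoi yvuq cnd rkj hpaa bojwk qjsuq skj uldz qsxrp wzsik ilce
Hunk 3: at line 10 remove [qsxrp,wzsik] add [jjae,jdlm,gegfr] -> 14 lines: lnimb gpoi yvuq cnd rkj hpaa bojwk qjsuq skj uldz jjae jdlm gegfr ilce
Hunk 4: at line 2 remove [cnd] add [waetm,udt] -> 15 lines: lnimb gpoi yvuq waetm udt rkj hpaa bojwk qjsuq skj uldz jjae jdlm gegfr ilce
Hunk 5: at line 6 remove [bojwk,qjsuq,skj] add [jyjf,biuno,orks] -> 15 lines: lnimb gpoi yvuq waetm udt rkj hpaa jyjf biuno orks uldz jjae jdlm gegfr ilce
Hunk 6: at line 3 remove [udt,rkj,hpaa] add [emt] -> 13 lines: lnimb gpoi yvuq waetm emt jyjf biuno orks uldz jjae jdlm gegfr ilce
Final line count: 13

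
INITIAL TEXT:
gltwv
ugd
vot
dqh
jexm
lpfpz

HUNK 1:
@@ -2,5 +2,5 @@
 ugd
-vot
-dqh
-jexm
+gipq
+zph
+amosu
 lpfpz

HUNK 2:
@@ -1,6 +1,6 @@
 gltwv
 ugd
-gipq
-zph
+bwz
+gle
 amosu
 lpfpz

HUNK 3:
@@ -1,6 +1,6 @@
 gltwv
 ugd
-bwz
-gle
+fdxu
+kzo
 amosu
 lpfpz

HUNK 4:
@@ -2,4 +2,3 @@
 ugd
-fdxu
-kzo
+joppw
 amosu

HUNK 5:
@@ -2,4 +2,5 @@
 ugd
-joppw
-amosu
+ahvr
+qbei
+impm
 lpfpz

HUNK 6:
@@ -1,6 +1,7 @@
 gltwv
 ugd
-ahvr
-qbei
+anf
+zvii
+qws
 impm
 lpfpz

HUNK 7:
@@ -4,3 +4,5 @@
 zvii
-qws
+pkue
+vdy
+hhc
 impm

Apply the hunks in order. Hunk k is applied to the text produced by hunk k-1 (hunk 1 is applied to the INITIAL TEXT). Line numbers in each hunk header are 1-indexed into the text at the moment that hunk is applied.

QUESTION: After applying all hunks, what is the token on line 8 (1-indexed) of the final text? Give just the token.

Hunk 1: at line 2 remove [vot,dqh,jexm] add [gipq,zph,amosu] -> 6 lines: gltwv ugd gipq zph amosu lpfpz
Hunk 2: at line 1 remove [gipq,zph] add [bwz,gle] -> 6 lines: gltwv ugd bwz gle amosu lpfpz
Hunk 3: at line 1 remove [bwz,gle] add [fdxu,kzo] -> 6 lines: gltwv ugd fdxu kzo amosu lpfpz
Hunk 4: at line 2 remove [fdxu,kzo] add [joppw] -> 5 lines: gltwv ugd joppw amosu lpfpz
Hunk 5: at line 2 remove [joppw,amosu] add [ahvr,qbei,impm] -> 6 lines: gltwv ugd ahvr qbei impm lpfpz
Hunk 6: at line 1 remove [ahvr,qbei] add [anf,zvii,qws] -> 7 lines: gltwv ugd anf zvii qws impm lpfpz
Hunk 7: at line 4 remove [qws] add [pkue,vdy,hhc] -> 9 lines: gltwv ugd anf zvii pkue vdy hhc impm lpfpz
Final line 8: impm

Answer: impm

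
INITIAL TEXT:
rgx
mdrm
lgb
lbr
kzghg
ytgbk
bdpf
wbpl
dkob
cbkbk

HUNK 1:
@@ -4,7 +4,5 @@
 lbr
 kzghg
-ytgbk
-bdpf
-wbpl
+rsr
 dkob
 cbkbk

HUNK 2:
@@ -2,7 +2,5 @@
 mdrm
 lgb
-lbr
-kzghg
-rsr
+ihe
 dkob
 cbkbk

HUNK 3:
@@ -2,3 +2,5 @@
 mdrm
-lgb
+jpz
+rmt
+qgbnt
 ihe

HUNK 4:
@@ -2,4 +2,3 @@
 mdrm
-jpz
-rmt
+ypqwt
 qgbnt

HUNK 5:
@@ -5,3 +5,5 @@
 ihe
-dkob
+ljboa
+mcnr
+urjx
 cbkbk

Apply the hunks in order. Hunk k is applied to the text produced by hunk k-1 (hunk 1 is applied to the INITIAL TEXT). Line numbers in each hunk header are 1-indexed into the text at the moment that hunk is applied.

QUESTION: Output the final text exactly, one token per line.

Hunk 1: at line 4 remove [ytgbk,bdpf,wbpl] add [rsr] -> 8 lines: rgx mdrm lgb lbr kzghg rsr dkob cbkbk
Hunk 2: at line 2 remove [lbr,kzghg,rsr] add [ihe] -> 6 lines: rgx mdrm lgb ihe dkob cbkbk
Hunk 3: at line 2 remove [lgb] add [jpz,rmt,qgbnt] -> 8 lines: rgx mdrm jpz rmt qgbnt ihe dkob cbkbk
Hunk 4: at line 2 remove [jpz,rmt] add [ypqwt] -> 7 lines: rgx mdrm ypqwt qgbnt ihe dkob cbkbk
Hunk 5: at line 5 remove [dkob] add [ljboa,mcnr,urjx] -> 9 lines: rgx mdrm ypqwt qgbnt ihe ljboa mcnr urjx cbkbk

Answer: rgx
mdrm
ypqwt
qgbnt
ihe
ljboa
mcnr
urjx
cbkbk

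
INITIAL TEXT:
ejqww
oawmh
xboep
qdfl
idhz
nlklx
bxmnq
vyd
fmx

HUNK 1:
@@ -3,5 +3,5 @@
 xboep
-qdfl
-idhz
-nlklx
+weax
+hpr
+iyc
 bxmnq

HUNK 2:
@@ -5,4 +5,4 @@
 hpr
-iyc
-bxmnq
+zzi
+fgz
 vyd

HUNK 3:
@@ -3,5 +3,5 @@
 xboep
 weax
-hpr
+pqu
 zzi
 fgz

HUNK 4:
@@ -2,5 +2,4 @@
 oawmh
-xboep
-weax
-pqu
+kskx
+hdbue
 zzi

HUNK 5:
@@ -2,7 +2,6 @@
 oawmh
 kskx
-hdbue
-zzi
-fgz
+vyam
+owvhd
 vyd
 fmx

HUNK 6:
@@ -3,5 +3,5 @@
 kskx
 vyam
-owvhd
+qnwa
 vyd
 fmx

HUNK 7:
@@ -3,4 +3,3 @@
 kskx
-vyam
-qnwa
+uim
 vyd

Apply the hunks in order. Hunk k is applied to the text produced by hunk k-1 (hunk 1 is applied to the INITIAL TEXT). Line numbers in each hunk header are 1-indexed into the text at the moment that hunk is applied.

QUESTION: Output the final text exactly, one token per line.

Hunk 1: at line 3 remove [qdfl,idhz,nlklx] add [weax,hpr,iyc] -> 9 lines: ejqww oawmh xboep weax hpr iyc bxmnq vyd fmx
Hunk 2: at line 5 remove [iyc,bxmnq] add [zzi,fgz] -> 9 lines: ejqww oawmh xboep weax hpr zzi fgz vyd fmx
Hunk 3: at line 3 remove [hpr] add [pqu] -> 9 lines: ejqww oawmh xboep weax pqu zzi fgz vyd fmx
Hunk 4: at line 2 remove [xboep,weax,pqu] add [kskx,hdbue] -> 8 lines: ejqww oawmh kskx hdbue zzi fgz vyd fmx
Hunk 5: at line 2 remove [hdbue,zzi,fgz] add [vyam,owvhd] -> 7 lines: ejqww oawmh kskx vyam owvhd vyd fmx
Hunk 6: at line 3 remove [owvhd] add [qnwa] -> 7 lines: ejqww oawmh kskx vyam qnwa vyd fmx
Hunk 7: at line 3 remove [vyam,qnwa] add [uim] -> 6 lines: ejqww oawmh kskx uim vyd fmx

Answer: ejqww
oawmh
kskx
uim
vyd
fmx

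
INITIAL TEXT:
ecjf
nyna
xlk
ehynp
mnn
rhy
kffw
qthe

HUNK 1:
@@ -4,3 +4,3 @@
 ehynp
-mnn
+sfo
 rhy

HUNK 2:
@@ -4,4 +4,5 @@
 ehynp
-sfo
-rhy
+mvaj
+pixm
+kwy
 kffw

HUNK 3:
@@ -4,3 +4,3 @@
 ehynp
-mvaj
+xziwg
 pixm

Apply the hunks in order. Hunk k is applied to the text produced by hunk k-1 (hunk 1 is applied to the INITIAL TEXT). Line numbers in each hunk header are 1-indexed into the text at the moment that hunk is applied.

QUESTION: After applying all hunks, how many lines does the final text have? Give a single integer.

Answer: 9

Derivation:
Hunk 1: at line 4 remove [mnn] add [sfo] -> 8 lines: ecjf nyna xlk ehynp sfo rhy kffw qthe
Hunk 2: at line 4 remove [sfo,rhy] add [mvaj,pixm,kwy] -> 9 lines: ecjf nyna xlk ehynp mvaj pixm kwy kffw qthe
Hunk 3: at line 4 remove [mvaj] add [xziwg] -> 9 lines: ecjf nyna xlk ehynp xziwg pixm kwy kffw qthe
Final line count: 9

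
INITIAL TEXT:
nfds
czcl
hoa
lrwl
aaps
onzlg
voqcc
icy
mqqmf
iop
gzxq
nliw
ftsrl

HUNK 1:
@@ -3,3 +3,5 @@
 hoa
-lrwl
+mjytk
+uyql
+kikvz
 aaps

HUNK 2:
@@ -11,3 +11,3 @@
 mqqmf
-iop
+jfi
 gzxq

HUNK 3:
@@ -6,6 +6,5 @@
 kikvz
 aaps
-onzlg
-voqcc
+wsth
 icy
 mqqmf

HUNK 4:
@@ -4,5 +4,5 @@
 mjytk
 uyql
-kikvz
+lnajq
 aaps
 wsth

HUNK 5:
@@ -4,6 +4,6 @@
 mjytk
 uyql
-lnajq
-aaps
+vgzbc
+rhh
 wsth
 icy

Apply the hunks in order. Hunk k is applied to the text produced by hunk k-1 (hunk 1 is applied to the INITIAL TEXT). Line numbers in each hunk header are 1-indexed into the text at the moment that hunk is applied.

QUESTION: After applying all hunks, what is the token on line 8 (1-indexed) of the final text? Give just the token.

Hunk 1: at line 3 remove [lrwl] add [mjytk,uyql,kikvz] -> 15 lines: nfds czcl hoa mjytk uyql kikvz aaps onzlg voqcc icy mqqmf iop gzxq nliw ftsrl
Hunk 2: at line 11 remove [iop] add [jfi] -> 15 lines: nfds czcl hoa mjytk uyql kikvz aaps onzlg voqcc icy mqqmf jfi gzxq nliw ftsrl
Hunk 3: at line 6 remove [onzlg,voqcc] add [wsth] -> 14 lines: nfds czcl hoa mjytk uyql kikvz aaps wsth icy mqqmf jfi gzxq nliw ftsrl
Hunk 4: at line 4 remove [kikvz] add [lnajq] -> 14 lines: nfds czcl hoa mjytk uyql lnajq aaps wsth icy mqqmf jfi gzxq nliw ftsrl
Hunk 5: at line 4 remove [lnajq,aaps] add [vgzbc,rhh] -> 14 lines: nfds czcl hoa mjytk uyql vgzbc rhh wsth icy mqqmf jfi gzxq nliw ftsrl
Final line 8: wsth

Answer: wsth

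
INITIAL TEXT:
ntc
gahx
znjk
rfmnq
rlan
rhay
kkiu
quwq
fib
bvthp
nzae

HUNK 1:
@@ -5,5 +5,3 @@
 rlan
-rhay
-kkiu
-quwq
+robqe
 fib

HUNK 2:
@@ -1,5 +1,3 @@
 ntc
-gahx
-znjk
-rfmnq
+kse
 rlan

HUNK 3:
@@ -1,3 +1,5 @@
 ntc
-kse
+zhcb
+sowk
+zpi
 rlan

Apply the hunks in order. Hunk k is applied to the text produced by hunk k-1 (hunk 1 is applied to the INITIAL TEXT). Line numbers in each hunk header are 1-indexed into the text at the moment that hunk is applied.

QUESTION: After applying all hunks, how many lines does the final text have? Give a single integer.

Answer: 9

Derivation:
Hunk 1: at line 5 remove [rhay,kkiu,quwq] add [robqe] -> 9 lines: ntc gahx znjk rfmnq rlan robqe fib bvthp nzae
Hunk 2: at line 1 remove [gahx,znjk,rfmnq] add [kse] -> 7 lines: ntc kse rlan robqe fib bvthp nzae
Hunk 3: at line 1 remove [kse] add [zhcb,sowk,zpi] -> 9 lines: ntc zhcb sowk zpi rlan robqe fib bvthp nzae
Final line count: 9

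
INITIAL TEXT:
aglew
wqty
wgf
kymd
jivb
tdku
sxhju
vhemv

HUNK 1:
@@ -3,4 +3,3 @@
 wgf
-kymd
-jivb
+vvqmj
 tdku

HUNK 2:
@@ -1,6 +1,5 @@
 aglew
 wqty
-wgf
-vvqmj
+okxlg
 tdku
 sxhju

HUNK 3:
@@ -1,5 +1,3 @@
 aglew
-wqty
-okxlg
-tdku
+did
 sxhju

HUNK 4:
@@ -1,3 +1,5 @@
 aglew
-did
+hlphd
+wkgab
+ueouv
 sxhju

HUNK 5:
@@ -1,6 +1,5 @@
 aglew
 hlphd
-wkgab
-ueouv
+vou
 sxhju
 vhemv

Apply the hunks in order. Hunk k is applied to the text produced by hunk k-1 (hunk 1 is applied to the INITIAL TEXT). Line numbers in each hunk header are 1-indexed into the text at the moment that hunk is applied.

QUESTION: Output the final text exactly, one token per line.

Answer: aglew
hlphd
vou
sxhju
vhemv

Derivation:
Hunk 1: at line 3 remove [kymd,jivb] add [vvqmj] -> 7 lines: aglew wqty wgf vvqmj tdku sxhju vhemv
Hunk 2: at line 1 remove [wgf,vvqmj] add [okxlg] -> 6 lines: aglew wqty okxlg tdku sxhju vhemv
Hunk 3: at line 1 remove [wqty,okxlg,tdku] add [did] -> 4 lines: aglew did sxhju vhemv
Hunk 4: at line 1 remove [did] add [hlphd,wkgab,ueouv] -> 6 lines: aglew hlphd wkgab ueouv sxhju vhemv
Hunk 5: at line 1 remove [wkgab,ueouv] add [vou] -> 5 lines: aglew hlphd vou sxhju vhemv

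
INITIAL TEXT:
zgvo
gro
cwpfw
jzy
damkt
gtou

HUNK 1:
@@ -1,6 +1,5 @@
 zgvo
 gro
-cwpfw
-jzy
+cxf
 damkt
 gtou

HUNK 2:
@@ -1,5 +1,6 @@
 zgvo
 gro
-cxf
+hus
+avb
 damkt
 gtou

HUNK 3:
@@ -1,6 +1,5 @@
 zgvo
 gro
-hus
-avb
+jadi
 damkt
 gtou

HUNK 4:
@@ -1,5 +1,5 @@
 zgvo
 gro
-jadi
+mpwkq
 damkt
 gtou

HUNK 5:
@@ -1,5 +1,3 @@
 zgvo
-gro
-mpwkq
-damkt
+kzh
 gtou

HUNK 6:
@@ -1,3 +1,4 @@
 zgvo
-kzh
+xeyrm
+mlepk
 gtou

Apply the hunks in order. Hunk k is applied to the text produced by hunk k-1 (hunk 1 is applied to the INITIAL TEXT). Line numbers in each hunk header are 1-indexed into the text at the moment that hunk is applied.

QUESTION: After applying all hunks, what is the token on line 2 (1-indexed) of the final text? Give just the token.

Answer: xeyrm

Derivation:
Hunk 1: at line 1 remove [cwpfw,jzy] add [cxf] -> 5 lines: zgvo gro cxf damkt gtou
Hunk 2: at line 1 remove [cxf] add [hus,avb] -> 6 lines: zgvo gro hus avb damkt gtou
Hunk 3: at line 1 remove [hus,avb] add [jadi] -> 5 lines: zgvo gro jadi damkt gtou
Hunk 4: at line 1 remove [jadi] add [mpwkq] -> 5 lines: zgvo gro mpwkq damkt gtou
Hunk 5: at line 1 remove [gro,mpwkq,damkt] add [kzh] -> 3 lines: zgvo kzh gtou
Hunk 6: at line 1 remove [kzh] add [xeyrm,mlepk] -> 4 lines: zgvo xeyrm mlepk gtou
Final line 2: xeyrm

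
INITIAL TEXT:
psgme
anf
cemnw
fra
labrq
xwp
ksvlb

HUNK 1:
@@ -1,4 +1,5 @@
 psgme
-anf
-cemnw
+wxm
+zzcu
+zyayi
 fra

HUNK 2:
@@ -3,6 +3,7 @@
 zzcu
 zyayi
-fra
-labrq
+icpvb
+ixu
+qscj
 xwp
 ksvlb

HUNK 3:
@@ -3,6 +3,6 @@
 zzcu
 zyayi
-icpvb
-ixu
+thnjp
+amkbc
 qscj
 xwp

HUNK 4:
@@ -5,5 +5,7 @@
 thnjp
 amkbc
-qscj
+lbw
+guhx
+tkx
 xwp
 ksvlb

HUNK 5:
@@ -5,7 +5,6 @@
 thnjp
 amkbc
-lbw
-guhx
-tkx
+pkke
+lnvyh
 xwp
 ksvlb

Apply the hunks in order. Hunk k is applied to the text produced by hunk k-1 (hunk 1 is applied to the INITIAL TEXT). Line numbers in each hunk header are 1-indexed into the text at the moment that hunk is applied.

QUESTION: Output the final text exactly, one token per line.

Hunk 1: at line 1 remove [anf,cemnw] add [wxm,zzcu,zyayi] -> 8 lines: psgme wxm zzcu zyayi fra labrq xwp ksvlb
Hunk 2: at line 3 remove [fra,labrq] add [icpvb,ixu,qscj] -> 9 lines: psgme wxm zzcu zyayi icpvb ixu qscj xwp ksvlb
Hunk 3: at line 3 remove [icpvb,ixu] add [thnjp,amkbc] -> 9 lines: psgme wxm zzcu zyayi thnjp amkbc qscj xwp ksvlb
Hunk 4: at line 5 remove [qscj] add [lbw,guhx,tkx] -> 11 lines: psgme wxm zzcu zyayi thnjp amkbc lbw guhx tkx xwp ksvlb
Hunk 5: at line 5 remove [lbw,guhx,tkx] add [pkke,lnvyh] -> 10 lines: psgme wxm zzcu zyayi thnjp amkbc pkke lnvyh xwp ksvlb

Answer: psgme
wxm
zzcu
zyayi
thnjp
amkbc
pkke
lnvyh
xwp
ksvlb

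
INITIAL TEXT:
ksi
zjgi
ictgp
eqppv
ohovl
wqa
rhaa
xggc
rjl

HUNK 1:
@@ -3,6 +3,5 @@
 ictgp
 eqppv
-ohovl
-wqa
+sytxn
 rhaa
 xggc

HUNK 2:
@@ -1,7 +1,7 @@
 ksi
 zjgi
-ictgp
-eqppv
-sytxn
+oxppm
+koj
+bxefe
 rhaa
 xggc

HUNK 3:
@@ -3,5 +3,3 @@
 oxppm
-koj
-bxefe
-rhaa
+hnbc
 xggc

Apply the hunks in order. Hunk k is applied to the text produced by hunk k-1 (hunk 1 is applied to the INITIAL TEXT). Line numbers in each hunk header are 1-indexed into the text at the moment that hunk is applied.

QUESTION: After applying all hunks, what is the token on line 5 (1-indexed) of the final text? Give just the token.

Hunk 1: at line 3 remove [ohovl,wqa] add [sytxn] -> 8 lines: ksi zjgi ictgp eqppv sytxn rhaa xggc rjl
Hunk 2: at line 1 remove [ictgp,eqppv,sytxn] add [oxppm,koj,bxefe] -> 8 lines: ksi zjgi oxppm koj bxefe rhaa xggc rjl
Hunk 3: at line 3 remove [koj,bxefe,rhaa] add [hnbc] -> 6 lines: ksi zjgi oxppm hnbc xggc rjl
Final line 5: xggc

Answer: xggc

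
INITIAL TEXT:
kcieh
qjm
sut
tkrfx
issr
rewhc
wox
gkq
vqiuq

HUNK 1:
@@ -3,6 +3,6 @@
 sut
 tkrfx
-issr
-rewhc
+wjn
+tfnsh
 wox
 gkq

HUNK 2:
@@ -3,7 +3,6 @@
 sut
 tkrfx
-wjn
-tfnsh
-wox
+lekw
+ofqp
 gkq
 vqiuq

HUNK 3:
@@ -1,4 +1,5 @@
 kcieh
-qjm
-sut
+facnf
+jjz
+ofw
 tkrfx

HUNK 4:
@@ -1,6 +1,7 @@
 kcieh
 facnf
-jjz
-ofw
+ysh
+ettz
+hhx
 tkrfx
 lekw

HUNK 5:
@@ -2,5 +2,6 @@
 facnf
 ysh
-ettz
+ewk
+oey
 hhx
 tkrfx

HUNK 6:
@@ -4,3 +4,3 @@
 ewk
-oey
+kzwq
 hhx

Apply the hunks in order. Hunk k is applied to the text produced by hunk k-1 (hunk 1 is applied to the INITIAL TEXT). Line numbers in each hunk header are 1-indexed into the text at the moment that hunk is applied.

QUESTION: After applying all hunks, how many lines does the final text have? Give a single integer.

Hunk 1: at line 3 remove [issr,rewhc] add [wjn,tfnsh] -> 9 lines: kcieh qjm sut tkrfx wjn tfnsh wox gkq vqiuq
Hunk 2: at line 3 remove [wjn,tfnsh,wox] add [lekw,ofqp] -> 8 lines: kcieh qjm sut tkrfx lekw ofqp gkq vqiuq
Hunk 3: at line 1 remove [qjm,sut] add [facnf,jjz,ofw] -> 9 lines: kcieh facnf jjz ofw tkrfx lekw ofqp gkq vqiuq
Hunk 4: at line 1 remove [jjz,ofw] add [ysh,ettz,hhx] -> 10 lines: kcieh facnf ysh ettz hhx tkrfx lekw ofqp gkq vqiuq
Hunk 5: at line 2 remove [ettz] add [ewk,oey] -> 11 lines: kcieh facnf ysh ewk oey hhx tkrfx lekw ofqp gkq vqiuq
Hunk 6: at line 4 remove [oey] add [kzwq] -> 11 lines: kcieh facnf ysh ewk kzwq hhx tkrfx lekw ofqp gkq vqiuq
Final line count: 11

Answer: 11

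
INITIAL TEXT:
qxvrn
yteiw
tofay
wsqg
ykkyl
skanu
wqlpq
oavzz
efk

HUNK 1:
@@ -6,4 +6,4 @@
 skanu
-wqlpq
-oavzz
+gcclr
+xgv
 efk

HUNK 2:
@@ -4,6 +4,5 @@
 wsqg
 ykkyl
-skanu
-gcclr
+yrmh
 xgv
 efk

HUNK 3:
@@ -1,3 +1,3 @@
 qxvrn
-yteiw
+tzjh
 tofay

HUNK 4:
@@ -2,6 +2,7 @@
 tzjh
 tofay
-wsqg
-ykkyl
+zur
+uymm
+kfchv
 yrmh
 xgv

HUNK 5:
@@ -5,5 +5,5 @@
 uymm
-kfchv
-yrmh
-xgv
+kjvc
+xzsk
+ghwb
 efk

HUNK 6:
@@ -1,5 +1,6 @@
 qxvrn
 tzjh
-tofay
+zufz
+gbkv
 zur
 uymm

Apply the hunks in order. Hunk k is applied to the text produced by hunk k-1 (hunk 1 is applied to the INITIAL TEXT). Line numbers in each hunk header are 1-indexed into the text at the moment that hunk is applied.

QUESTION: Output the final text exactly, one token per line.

Hunk 1: at line 6 remove [wqlpq,oavzz] add [gcclr,xgv] -> 9 lines: qxvrn yteiw tofay wsqg ykkyl skanu gcclr xgv efk
Hunk 2: at line 4 remove [skanu,gcclr] add [yrmh] -> 8 lines: qxvrn yteiw tofay wsqg ykkyl yrmh xgv efk
Hunk 3: at line 1 remove [yteiw] add [tzjh] -> 8 lines: qxvrn tzjh tofay wsqg ykkyl yrmh xgv efk
Hunk 4: at line 2 remove [wsqg,ykkyl] add [zur,uymm,kfchv] -> 9 lines: qxvrn tzjh tofay zur uymm kfchv yrmh xgv efk
Hunk 5: at line 5 remove [kfchv,yrmh,xgv] add [kjvc,xzsk,ghwb] -> 9 lines: qxvrn tzjh tofay zur uymm kjvc xzsk ghwb efk
Hunk 6: at line 1 remove [tofay] add [zufz,gbkv] -> 10 lines: qxvrn tzjh zufz gbkv zur uymm kjvc xzsk ghwb efk

Answer: qxvrn
tzjh
zufz
gbkv
zur
uymm
kjvc
xzsk
ghwb
efk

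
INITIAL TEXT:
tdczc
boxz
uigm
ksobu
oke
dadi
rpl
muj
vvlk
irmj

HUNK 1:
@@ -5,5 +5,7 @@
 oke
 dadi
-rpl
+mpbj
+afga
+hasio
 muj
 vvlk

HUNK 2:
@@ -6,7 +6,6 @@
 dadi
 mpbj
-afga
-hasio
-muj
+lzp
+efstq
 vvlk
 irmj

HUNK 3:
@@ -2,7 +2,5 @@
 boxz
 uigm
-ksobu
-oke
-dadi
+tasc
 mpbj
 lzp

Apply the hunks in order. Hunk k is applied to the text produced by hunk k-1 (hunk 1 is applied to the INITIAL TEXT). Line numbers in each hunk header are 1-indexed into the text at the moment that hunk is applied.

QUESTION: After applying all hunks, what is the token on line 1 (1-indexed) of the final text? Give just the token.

Answer: tdczc

Derivation:
Hunk 1: at line 5 remove [rpl] add [mpbj,afga,hasio] -> 12 lines: tdczc boxz uigm ksobu oke dadi mpbj afga hasio muj vvlk irmj
Hunk 2: at line 6 remove [afga,hasio,muj] add [lzp,efstq] -> 11 lines: tdczc boxz uigm ksobu oke dadi mpbj lzp efstq vvlk irmj
Hunk 3: at line 2 remove [ksobu,oke,dadi] add [tasc] -> 9 lines: tdczc boxz uigm tasc mpbj lzp efstq vvlk irmj
Final line 1: tdczc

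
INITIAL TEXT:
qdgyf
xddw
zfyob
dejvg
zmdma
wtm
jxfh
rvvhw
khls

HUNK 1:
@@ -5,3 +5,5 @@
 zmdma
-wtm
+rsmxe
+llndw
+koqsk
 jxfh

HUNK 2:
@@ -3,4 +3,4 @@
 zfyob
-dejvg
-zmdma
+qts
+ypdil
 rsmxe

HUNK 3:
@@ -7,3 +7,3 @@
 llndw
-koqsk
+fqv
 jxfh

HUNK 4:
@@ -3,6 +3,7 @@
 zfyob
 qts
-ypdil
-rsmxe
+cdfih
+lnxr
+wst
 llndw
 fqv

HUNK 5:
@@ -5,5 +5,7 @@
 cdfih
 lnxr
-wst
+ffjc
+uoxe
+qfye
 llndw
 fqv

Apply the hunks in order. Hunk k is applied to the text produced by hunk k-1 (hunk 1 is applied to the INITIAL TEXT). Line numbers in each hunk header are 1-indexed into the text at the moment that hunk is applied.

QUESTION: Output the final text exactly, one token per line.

Hunk 1: at line 5 remove [wtm] add [rsmxe,llndw,koqsk] -> 11 lines: qdgyf xddw zfyob dejvg zmdma rsmxe llndw koqsk jxfh rvvhw khls
Hunk 2: at line 3 remove [dejvg,zmdma] add [qts,ypdil] -> 11 lines: qdgyf xddw zfyob qts ypdil rsmxe llndw koqsk jxfh rvvhw khls
Hunk 3: at line 7 remove [koqsk] add [fqv] -> 11 lines: qdgyf xddw zfyob qts ypdil rsmxe llndw fqv jxfh rvvhw khls
Hunk 4: at line 3 remove [ypdil,rsmxe] add [cdfih,lnxr,wst] -> 12 lines: qdgyf xddw zfyob qts cdfih lnxr wst llndw fqv jxfh rvvhw khls
Hunk 5: at line 5 remove [wst] add [ffjc,uoxe,qfye] -> 14 lines: qdgyf xddw zfyob qts cdfih lnxr ffjc uoxe qfye llndw fqv jxfh rvvhw khls

Answer: qdgyf
xddw
zfyob
qts
cdfih
lnxr
ffjc
uoxe
qfye
llndw
fqv
jxfh
rvvhw
khls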